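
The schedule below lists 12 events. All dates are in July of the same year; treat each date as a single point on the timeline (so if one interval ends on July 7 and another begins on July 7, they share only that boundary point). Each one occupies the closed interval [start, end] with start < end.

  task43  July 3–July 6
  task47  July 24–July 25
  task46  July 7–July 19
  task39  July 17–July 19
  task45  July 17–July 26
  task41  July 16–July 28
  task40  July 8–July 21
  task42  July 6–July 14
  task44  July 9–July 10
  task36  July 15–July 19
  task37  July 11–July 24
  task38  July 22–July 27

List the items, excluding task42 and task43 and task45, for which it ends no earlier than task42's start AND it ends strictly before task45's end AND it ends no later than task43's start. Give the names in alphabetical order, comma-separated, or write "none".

Conditions: its end is no earlier than task42's start (X.end >= July 6) AND its end is strictly before task45's end (X.end < July 26) AND its end is no later than task43's start (X.end <= July 3).
task36: end July 19 >= July 6? ✓; end July 19 < July 26? ✓; end July 19 <= July 3? ✗ → no.
task37: end July 24 >= July 6? ✓; end July 24 < July 26? ✓; end July 24 <= July 3? ✗ → no.
task38: end July 27 >= July 6? ✓; end July 27 < July 26? ✗; end July 27 <= July 3? ✗ → no.
task39: end July 19 >= July 6? ✓; end July 19 < July 26? ✓; end July 19 <= July 3? ✗ → no.
task40: end July 21 >= July 6? ✓; end July 21 < July 26? ✓; end July 21 <= July 3? ✗ → no.
task41: end July 28 >= July 6? ✓; end July 28 < July 26? ✗; end July 28 <= July 3? ✗ → no.
task44: end July 10 >= July 6? ✓; end July 10 < July 26? ✓; end July 10 <= July 3? ✗ → no.
task46: end July 19 >= July 6? ✓; end July 19 < July 26? ✓; end July 19 <= July 3? ✗ → no.
task47: end July 25 >= July 6? ✓; end July 25 < July 26? ✓; end July 25 <= July 3? ✗ → no.
Result: none.

none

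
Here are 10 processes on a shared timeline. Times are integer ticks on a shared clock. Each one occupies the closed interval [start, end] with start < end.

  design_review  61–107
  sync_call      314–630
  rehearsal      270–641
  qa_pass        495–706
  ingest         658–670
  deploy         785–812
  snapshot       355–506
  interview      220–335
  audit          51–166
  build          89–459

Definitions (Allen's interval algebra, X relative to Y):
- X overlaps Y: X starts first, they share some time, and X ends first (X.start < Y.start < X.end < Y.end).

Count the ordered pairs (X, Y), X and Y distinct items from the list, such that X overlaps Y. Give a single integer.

10

Checking all 90 ordered pairs for relation 'overlaps'; matching pairs in alphabetical order:
(audit, build): audit overlaps build ✓
(build, rehearsal): build overlaps rehearsal ✓
(build, snapshot): build overlaps snapshot ✓
(build, sync_call): build overlaps sync_call ✓
(design_review, build): design_review overlaps build ✓
(interview, rehearsal): interview overlaps rehearsal ✓
(interview, sync_call): interview overlaps sync_call ✓
(rehearsal, qa_pass): rehearsal overlaps qa_pass ✓
(snapshot, qa_pass): snapshot overlaps qa_pass ✓
(sync_call, qa_pass): sync_call overlaps qa_pass ✓
Count: 10.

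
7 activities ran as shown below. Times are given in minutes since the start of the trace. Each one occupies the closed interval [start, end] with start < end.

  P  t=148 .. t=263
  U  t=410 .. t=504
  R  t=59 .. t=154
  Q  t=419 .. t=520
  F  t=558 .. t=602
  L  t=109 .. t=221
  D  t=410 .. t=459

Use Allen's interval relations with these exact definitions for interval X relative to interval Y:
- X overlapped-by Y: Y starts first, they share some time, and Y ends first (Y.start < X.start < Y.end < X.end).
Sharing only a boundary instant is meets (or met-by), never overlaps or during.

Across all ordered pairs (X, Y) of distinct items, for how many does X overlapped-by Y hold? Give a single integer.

Checking all 42 ordered pairs for relation 'overlapped-by'; matching pairs in alphabetical order:
(L, R): L overlapped-by R ✓
(P, L): P overlapped-by L ✓
(P, R): P overlapped-by R ✓
(Q, D): Q overlapped-by D ✓
(Q, U): Q overlapped-by U ✓
Count: 5.

5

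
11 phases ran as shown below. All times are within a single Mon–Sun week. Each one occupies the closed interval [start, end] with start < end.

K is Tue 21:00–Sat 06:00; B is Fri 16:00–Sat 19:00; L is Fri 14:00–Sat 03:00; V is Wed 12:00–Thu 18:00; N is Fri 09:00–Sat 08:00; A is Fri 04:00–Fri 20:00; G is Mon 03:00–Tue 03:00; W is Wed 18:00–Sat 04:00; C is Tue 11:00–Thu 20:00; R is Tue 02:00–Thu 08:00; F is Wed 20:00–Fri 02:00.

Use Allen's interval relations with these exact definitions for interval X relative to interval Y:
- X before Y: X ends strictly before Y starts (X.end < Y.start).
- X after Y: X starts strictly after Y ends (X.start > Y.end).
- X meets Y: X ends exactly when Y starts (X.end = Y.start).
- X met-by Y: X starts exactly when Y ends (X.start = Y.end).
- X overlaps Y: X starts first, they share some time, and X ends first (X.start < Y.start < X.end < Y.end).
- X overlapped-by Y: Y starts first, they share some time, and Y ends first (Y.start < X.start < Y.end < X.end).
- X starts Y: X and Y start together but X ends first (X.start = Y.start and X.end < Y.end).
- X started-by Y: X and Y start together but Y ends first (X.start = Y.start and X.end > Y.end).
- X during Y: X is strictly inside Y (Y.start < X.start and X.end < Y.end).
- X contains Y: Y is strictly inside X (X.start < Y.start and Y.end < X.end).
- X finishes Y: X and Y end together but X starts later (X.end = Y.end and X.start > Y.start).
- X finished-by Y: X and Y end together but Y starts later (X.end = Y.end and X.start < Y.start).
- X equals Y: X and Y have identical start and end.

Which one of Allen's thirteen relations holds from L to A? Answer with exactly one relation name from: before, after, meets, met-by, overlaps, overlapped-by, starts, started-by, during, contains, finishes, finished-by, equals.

L = [Fri 14:00, Sat 03:00]; A = [Fri 04:00, Fri 20:00].
Compare endpoints: L.start > A.start, L.start < A.end, L.end > A.start, L.end > A.end.
That pattern is 'overlapped-by'.

overlapped-by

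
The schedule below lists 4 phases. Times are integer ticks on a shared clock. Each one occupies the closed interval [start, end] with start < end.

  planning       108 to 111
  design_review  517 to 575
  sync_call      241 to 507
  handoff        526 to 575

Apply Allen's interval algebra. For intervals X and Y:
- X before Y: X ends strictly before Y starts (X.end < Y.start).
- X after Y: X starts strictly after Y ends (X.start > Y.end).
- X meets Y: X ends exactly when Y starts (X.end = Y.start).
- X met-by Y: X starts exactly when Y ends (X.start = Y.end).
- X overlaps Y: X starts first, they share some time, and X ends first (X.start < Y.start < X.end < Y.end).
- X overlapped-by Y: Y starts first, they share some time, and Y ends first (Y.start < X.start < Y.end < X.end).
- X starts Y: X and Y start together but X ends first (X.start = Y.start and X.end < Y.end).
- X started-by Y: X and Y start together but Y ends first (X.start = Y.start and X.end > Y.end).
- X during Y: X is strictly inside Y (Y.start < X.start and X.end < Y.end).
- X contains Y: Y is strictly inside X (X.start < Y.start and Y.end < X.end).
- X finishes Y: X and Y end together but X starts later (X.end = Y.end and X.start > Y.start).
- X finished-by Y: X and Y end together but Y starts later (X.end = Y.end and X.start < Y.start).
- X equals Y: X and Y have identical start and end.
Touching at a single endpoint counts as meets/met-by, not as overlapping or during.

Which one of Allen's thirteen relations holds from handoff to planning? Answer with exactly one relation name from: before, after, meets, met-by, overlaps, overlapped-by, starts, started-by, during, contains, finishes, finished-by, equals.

after

handoff = [526, 575]; planning = [108, 111].
Compare endpoints: handoff.start > planning.start, handoff.start > planning.end, handoff.end > planning.start, handoff.end > planning.end.
That pattern is 'after'.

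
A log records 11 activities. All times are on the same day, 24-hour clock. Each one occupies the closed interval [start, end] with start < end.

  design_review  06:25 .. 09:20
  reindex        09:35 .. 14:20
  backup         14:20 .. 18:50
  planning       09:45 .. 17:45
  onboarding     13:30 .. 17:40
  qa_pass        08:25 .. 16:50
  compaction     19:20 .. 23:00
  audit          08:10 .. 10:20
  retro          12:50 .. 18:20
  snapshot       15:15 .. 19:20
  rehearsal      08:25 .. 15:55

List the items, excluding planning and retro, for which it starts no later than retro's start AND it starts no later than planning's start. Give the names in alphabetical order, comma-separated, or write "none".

audit, design_review, qa_pass, rehearsal, reindex

Conditions: its start is no later than retro's start (X.start <= 12:50) AND its start is no later than planning's start (X.start <= 09:45).
audit: start 08:10 <= 12:50? ✓; start 08:10 <= 09:45? ✓ → yes.
backup: start 14:20 <= 12:50? ✗; start 14:20 <= 09:45? ✗ → no.
compaction: start 19:20 <= 12:50? ✗; start 19:20 <= 09:45? ✗ → no.
design_review: start 06:25 <= 12:50? ✓; start 06:25 <= 09:45? ✓ → yes.
onboarding: start 13:30 <= 12:50? ✗; start 13:30 <= 09:45? ✗ → no.
qa_pass: start 08:25 <= 12:50? ✓; start 08:25 <= 09:45? ✓ → yes.
rehearsal: start 08:25 <= 12:50? ✓; start 08:25 <= 09:45? ✓ → yes.
reindex: start 09:35 <= 12:50? ✓; start 09:35 <= 09:45? ✓ → yes.
snapshot: start 15:15 <= 12:50? ✗; start 15:15 <= 09:45? ✗ → no.
Result: audit, design_review, qa_pass, rehearsal, reindex.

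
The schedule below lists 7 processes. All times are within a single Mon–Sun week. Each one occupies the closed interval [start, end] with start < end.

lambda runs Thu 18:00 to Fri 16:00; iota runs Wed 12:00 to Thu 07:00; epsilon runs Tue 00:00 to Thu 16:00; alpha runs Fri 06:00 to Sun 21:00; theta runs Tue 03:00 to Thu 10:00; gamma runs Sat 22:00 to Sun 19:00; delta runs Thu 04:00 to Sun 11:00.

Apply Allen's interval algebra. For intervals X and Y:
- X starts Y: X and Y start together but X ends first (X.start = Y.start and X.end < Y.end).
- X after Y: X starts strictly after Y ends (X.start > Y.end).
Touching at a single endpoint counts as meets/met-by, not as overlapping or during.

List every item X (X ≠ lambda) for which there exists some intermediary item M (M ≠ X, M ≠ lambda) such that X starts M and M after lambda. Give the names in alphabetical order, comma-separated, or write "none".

none

Target lambda = [Thu 18:00, Fri 16:00].
Intermediaries M with M after lambda: gamma.
Via gamma — items with X starts gamma: none.
Union: none.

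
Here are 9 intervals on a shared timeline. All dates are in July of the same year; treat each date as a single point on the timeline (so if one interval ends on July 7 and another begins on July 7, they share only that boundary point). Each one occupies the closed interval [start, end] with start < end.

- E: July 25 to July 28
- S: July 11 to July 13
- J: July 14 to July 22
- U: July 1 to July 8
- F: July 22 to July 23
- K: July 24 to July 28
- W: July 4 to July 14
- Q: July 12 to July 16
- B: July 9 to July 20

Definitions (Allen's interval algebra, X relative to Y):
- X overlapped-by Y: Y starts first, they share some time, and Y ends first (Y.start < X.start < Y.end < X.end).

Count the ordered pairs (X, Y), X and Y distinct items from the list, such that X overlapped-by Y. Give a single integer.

Checking all 72 ordered pairs for relation 'overlapped-by'; matching pairs in alphabetical order:
(B, W): B overlapped-by W ✓
(J, B): J overlapped-by B ✓
(J, Q): J overlapped-by Q ✓
(Q, S): Q overlapped-by S ✓
(Q, W): Q overlapped-by W ✓
(W, U): W overlapped-by U ✓
Count: 6.

6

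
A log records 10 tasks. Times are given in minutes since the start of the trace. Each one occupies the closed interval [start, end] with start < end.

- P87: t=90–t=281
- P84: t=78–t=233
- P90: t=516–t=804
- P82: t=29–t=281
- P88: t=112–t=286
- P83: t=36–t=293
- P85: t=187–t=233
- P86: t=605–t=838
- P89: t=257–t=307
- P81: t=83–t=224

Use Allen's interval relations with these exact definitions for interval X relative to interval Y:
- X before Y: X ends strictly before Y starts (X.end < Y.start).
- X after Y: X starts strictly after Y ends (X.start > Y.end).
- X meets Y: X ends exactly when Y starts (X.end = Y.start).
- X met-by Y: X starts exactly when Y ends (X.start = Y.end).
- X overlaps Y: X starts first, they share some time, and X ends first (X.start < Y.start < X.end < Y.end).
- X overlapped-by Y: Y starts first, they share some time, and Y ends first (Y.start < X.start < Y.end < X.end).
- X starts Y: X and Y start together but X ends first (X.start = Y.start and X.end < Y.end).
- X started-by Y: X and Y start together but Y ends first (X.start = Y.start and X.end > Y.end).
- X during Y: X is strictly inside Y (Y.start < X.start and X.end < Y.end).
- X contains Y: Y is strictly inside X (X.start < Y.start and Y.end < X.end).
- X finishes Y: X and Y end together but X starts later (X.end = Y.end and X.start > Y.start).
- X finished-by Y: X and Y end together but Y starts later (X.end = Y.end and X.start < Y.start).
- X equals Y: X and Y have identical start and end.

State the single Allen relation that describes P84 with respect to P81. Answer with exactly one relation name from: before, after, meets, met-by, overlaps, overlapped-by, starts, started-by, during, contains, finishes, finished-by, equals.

contains

P84 = [t=78, t=233]; P81 = [t=83, t=224].
Compare endpoints: P84.start < P81.start, P84.start < P81.end, P84.end > P81.start, P84.end > P81.end.
That pattern is 'contains'.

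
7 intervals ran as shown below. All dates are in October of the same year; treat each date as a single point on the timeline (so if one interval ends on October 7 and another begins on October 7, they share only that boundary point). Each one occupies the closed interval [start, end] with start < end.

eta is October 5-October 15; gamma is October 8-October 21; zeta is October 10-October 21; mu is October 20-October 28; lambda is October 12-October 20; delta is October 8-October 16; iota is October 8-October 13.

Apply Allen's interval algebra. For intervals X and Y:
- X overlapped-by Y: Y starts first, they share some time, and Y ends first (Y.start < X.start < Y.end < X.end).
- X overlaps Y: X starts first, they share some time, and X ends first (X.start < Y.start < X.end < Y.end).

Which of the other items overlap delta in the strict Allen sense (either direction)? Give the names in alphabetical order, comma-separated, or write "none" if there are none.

eta, lambda, zeta

Target delta = [October 8, October 16].
eta [October 5, October 15] → overlaps → yes.
gamma [October 8, October 21] → started-by → no.
iota [October 8, October 13] → starts → no.
lambda [October 12, October 20] → overlapped-by → yes.
mu [October 20, October 28] → after → no.
zeta [October 10, October 21] → overlapped-by → yes.
Result: eta, lambda, zeta.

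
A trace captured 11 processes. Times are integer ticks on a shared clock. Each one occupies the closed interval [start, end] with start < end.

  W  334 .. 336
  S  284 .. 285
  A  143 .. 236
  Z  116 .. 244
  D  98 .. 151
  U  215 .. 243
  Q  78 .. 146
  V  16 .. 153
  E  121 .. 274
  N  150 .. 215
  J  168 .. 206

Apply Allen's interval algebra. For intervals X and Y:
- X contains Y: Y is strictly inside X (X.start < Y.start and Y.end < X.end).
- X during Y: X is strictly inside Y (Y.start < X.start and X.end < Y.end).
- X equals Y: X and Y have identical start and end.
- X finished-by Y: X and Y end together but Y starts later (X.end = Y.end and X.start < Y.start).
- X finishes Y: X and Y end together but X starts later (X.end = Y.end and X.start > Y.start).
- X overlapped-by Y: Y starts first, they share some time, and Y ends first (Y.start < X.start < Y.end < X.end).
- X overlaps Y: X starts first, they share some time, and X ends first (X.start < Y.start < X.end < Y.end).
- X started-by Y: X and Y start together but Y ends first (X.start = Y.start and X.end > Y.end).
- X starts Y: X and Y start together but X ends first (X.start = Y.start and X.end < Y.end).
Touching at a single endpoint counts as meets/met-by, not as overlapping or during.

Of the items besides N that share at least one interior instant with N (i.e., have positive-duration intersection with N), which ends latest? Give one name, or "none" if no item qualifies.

Target N = [150, 215].
A [143, 236] → contains → candidate.
D [98, 151] → overlaps → candidate.
E [121, 274] → contains → candidate.
J [168, 206] → during → candidate.
Q [78, 146] → before → excluded.
S [284, 285] → after → excluded.
U [215, 243] → met-by → excluded.
V [16, 153] → overlaps → candidate.
W [334, 336] → after → excluded.
Z [116, 244] → contains → candidate.
Among candidates, latest end is 274 → E.

E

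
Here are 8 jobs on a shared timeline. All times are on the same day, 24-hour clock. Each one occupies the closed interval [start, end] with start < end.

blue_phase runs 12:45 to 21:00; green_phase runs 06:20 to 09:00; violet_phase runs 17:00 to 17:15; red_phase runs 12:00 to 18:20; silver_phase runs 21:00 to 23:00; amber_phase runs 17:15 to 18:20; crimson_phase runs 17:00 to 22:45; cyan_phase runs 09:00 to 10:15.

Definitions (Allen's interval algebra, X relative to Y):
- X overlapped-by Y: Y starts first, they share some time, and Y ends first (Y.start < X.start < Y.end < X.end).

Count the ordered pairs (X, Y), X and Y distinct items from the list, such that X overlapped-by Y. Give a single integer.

Checking all 56 ordered pairs for relation 'overlapped-by'; matching pairs in alphabetical order:
(blue_phase, red_phase): blue_phase overlapped-by red_phase ✓
(crimson_phase, blue_phase): crimson_phase overlapped-by blue_phase ✓
(crimson_phase, red_phase): crimson_phase overlapped-by red_phase ✓
(silver_phase, crimson_phase): silver_phase overlapped-by crimson_phase ✓
Count: 4.

4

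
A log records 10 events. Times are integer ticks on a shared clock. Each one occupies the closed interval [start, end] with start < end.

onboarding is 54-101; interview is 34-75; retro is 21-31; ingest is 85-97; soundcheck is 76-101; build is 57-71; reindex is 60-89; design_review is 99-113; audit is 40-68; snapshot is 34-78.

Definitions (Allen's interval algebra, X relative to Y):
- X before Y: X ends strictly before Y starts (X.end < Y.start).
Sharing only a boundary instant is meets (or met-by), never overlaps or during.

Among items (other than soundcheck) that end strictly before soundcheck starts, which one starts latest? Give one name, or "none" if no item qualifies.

build

Target soundcheck = [76, 101].
audit [40, 68] → before → candidate.
build [57, 71] → before → candidate.
design_review [99, 113] → overlapped-by → excluded.
ingest [85, 97] → during → excluded.
interview [34, 75] → before → candidate.
onboarding [54, 101] → finished-by → excluded.
reindex [60, 89] → overlaps → excluded.
retro [21, 31] → before → candidate.
snapshot [34, 78] → overlaps → excluded.
Among candidates, latest start is 57 → build.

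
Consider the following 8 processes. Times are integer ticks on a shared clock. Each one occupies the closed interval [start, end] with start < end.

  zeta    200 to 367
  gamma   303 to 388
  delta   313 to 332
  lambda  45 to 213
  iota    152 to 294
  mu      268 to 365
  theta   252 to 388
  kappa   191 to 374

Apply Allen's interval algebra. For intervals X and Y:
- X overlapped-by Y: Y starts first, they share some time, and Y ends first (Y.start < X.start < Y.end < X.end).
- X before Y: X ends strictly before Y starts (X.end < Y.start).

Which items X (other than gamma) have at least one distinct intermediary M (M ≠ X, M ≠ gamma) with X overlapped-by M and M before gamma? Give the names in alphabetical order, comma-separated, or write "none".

iota, kappa, mu, theta, zeta

Target gamma = [303, 388].
Intermediaries M with M before gamma: iota, lambda.
Via iota — items with X overlapped-by iota: kappa, mu, theta, zeta.
Via lambda — items with X overlapped-by lambda: iota, kappa, zeta.
Union: iota, kappa, mu, theta, zeta.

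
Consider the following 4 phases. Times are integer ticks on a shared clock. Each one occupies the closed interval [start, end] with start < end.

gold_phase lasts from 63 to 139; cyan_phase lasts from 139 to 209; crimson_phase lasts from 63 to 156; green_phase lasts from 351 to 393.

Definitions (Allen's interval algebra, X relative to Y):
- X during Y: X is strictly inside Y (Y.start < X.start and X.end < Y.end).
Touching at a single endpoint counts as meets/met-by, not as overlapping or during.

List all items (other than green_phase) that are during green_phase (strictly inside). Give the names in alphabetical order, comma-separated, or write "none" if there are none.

Target green_phase = [351, 393].
crimson_phase [63, 156] → before → no.
cyan_phase [139, 209] → before → no.
gold_phase [63, 139] → before → no.
Result: none.

none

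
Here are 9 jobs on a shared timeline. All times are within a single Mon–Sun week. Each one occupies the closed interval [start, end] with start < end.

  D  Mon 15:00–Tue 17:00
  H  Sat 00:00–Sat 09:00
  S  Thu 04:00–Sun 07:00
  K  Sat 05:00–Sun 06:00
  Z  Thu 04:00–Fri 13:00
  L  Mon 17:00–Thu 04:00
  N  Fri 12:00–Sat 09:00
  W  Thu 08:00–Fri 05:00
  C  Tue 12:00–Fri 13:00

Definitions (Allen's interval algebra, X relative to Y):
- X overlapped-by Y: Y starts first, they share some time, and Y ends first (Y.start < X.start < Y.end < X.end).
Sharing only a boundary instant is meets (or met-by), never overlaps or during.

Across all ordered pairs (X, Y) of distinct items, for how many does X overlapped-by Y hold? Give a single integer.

8

Checking all 72 ordered pairs for relation 'overlapped-by'; matching pairs in alphabetical order:
(C, D): C overlapped-by D ✓
(C, L): C overlapped-by L ✓
(K, H): K overlapped-by H ✓
(K, N): K overlapped-by N ✓
(L, D): L overlapped-by D ✓
(N, C): N overlapped-by C ✓
(N, Z): N overlapped-by Z ✓
(S, C): S overlapped-by C ✓
Count: 8.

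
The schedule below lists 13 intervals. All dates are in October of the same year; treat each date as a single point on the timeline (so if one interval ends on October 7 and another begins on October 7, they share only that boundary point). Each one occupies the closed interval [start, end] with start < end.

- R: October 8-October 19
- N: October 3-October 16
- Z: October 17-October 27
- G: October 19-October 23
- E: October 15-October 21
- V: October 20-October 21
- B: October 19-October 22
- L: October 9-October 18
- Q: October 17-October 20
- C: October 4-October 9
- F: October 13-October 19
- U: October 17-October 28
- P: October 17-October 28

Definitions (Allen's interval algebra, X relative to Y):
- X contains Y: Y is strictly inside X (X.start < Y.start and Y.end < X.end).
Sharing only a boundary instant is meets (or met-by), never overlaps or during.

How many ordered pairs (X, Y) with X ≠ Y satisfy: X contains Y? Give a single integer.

Checking all 156 ordered pairs for relation 'contains'; matching pairs in alphabetical order:
(B, V): B contains V ✓
(E, Q): E contains Q ✓
(G, V): G contains V ✓
(N, C): N contains C ✓
(P, B): P contains B ✓
(P, G): P contains G ✓
(P, V): P contains V ✓
(R, L): R contains L ✓
(U, B): U contains B ✓
(U, G): U contains G ✓
(U, V): U contains V ✓
(Z, B): Z contains B ✓
(Z, G): Z contains G ✓
(Z, V): Z contains V ✓
Count: 14.

14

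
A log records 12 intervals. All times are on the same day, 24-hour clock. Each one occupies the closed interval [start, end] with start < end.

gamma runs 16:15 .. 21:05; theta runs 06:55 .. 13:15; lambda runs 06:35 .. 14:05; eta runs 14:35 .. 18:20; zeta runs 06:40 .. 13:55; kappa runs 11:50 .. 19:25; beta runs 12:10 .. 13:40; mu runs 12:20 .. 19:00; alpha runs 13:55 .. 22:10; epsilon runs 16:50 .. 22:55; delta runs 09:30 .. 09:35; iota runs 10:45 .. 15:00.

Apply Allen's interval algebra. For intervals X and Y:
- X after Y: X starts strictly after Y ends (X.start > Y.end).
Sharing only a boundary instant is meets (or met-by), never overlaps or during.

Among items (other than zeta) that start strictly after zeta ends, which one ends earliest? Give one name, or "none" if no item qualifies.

eta

Target zeta = [06:40, 13:55].
alpha [13:55, 22:10] → met-by → excluded.
beta [12:10, 13:40] → during → excluded.
delta [09:30, 09:35] → during → excluded.
epsilon [16:50, 22:55] → after → candidate.
eta [14:35, 18:20] → after → candidate.
gamma [16:15, 21:05] → after → candidate.
iota [10:45, 15:00] → overlapped-by → excluded.
kappa [11:50, 19:25] → overlapped-by → excluded.
lambda [06:35, 14:05] → contains → excluded.
mu [12:20, 19:00] → overlapped-by → excluded.
theta [06:55, 13:15] → during → excluded.
Among candidates, earliest end is 18:20 → eta.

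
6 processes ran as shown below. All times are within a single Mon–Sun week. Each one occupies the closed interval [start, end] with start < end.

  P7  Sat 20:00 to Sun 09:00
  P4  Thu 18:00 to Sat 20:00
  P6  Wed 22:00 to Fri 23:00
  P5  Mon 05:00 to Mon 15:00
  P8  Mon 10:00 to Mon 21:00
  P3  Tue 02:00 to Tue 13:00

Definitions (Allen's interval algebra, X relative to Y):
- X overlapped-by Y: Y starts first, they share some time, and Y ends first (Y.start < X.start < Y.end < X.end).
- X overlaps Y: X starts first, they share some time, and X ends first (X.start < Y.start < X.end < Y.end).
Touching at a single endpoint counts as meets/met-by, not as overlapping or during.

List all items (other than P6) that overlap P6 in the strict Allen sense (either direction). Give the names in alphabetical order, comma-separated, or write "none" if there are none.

P4

Target P6 = [Wed 22:00, Fri 23:00].
P3 [Tue 02:00, Tue 13:00] → before → no.
P4 [Thu 18:00, Sat 20:00] → overlapped-by → yes.
P5 [Mon 05:00, Mon 15:00] → before → no.
P7 [Sat 20:00, Sun 09:00] → after → no.
P8 [Mon 10:00, Mon 21:00] → before → no.
Result: P4.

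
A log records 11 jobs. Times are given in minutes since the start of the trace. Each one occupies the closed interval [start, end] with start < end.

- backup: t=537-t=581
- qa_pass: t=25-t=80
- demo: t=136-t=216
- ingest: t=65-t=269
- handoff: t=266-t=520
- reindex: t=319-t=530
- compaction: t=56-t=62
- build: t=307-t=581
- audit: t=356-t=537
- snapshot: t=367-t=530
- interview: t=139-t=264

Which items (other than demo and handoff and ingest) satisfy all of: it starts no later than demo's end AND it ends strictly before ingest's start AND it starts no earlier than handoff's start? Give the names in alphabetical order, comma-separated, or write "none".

none

Conditions: its start is no later than demo's end (X.start <= t=216) AND its end is strictly before ingest's start (X.end < t=65) AND its start is no earlier than handoff's start (X.start >= t=266).
audit: start t=356 <= t=216? ✗; end t=537 < t=65? ✗; start t=356 >= t=266? ✓ → no.
backup: start t=537 <= t=216? ✗; end t=581 < t=65? ✗; start t=537 >= t=266? ✓ → no.
build: start t=307 <= t=216? ✗; end t=581 < t=65? ✗; start t=307 >= t=266? ✓ → no.
compaction: start t=56 <= t=216? ✓; end t=62 < t=65? ✓; start t=56 >= t=266? ✗ → no.
interview: start t=139 <= t=216? ✓; end t=264 < t=65? ✗; start t=139 >= t=266? ✗ → no.
qa_pass: start t=25 <= t=216? ✓; end t=80 < t=65? ✗; start t=25 >= t=266? ✗ → no.
reindex: start t=319 <= t=216? ✗; end t=530 < t=65? ✗; start t=319 >= t=266? ✓ → no.
snapshot: start t=367 <= t=216? ✗; end t=530 < t=65? ✗; start t=367 >= t=266? ✓ → no.
Result: none.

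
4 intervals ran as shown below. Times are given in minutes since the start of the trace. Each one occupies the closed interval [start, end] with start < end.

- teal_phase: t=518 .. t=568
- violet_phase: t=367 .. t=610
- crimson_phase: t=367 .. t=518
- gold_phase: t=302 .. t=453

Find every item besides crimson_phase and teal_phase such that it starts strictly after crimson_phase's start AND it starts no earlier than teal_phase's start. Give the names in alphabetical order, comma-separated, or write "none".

none

Conditions: its start is strictly after crimson_phase's start (X.start > t=367) AND its start is no earlier than teal_phase's start (X.start >= t=518).
gold_phase: start t=302 > t=367? ✗; start t=302 >= t=518? ✗ → no.
violet_phase: start t=367 > t=367? ✗; start t=367 >= t=518? ✗ → no.
Result: none.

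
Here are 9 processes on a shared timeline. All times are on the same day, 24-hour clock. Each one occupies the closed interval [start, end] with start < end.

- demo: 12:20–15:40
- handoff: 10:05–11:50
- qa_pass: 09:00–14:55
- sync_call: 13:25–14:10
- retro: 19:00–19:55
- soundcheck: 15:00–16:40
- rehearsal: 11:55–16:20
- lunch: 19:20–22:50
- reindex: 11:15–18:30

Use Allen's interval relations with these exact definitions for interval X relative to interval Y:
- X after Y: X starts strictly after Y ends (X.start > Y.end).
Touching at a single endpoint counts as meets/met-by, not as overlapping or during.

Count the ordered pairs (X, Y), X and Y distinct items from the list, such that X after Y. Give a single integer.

20

Checking all 72 ordered pairs for relation 'after'; matching pairs in alphabetical order:
(demo, handoff): demo after handoff ✓
(lunch, demo): lunch after demo ✓
(lunch, handoff): lunch after handoff ✓
(lunch, qa_pass): lunch after qa_pass ✓
(lunch, rehearsal): lunch after rehearsal ✓
(lunch, reindex): lunch after reindex ✓
(lunch, soundcheck): lunch after soundcheck ✓
(lunch, sync_call): lunch after sync_call ✓
(rehearsal, handoff): rehearsal after handoff ✓
(retro, demo): retro after demo ✓
(retro, handoff): retro after handoff ✓
(retro, qa_pass): retro after qa_pass ✓
(retro, rehearsal): retro after rehearsal ✓
(retro, reindex): retro after reindex ✓
(retro, soundcheck): retro after soundcheck ✓
(retro, sync_call): retro after sync_call ✓
(soundcheck, handoff): soundcheck after handoff ✓
(soundcheck, qa_pass): soundcheck after qa_pass ✓
(soundcheck, sync_call): soundcheck after sync_call ✓
(sync_call, handoff): sync_call after handoff ✓
Count: 20.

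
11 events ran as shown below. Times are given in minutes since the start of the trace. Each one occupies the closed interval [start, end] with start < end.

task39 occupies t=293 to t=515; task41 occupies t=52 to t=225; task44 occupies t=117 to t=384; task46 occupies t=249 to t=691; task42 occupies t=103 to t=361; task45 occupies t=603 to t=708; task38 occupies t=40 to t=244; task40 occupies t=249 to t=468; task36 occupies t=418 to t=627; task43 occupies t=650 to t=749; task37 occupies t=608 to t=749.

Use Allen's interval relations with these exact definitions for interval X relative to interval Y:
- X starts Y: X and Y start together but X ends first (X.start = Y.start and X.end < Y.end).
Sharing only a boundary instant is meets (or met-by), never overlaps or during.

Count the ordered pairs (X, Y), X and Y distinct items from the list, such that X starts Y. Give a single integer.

Checking all 110 ordered pairs for relation 'starts'; matching pairs in alphabetical order:
(task40, task46): task40 starts task46 ✓
Count: 1.

1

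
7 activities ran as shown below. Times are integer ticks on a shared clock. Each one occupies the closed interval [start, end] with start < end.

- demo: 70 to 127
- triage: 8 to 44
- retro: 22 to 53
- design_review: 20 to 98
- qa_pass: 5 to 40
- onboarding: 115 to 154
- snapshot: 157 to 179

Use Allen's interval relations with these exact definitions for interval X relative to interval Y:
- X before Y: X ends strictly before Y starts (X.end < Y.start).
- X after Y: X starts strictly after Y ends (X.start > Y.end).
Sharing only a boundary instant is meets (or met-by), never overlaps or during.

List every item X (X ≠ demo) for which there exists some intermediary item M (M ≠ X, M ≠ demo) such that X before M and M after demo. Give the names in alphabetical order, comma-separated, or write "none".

Target demo = [70, 127].
Intermediaries M with M after demo: snapshot.
Via snapshot — items with X before snapshot: design_review, onboarding, qa_pass, retro, triage.
Union: design_review, onboarding, qa_pass, retro, triage.

design_review, onboarding, qa_pass, retro, triage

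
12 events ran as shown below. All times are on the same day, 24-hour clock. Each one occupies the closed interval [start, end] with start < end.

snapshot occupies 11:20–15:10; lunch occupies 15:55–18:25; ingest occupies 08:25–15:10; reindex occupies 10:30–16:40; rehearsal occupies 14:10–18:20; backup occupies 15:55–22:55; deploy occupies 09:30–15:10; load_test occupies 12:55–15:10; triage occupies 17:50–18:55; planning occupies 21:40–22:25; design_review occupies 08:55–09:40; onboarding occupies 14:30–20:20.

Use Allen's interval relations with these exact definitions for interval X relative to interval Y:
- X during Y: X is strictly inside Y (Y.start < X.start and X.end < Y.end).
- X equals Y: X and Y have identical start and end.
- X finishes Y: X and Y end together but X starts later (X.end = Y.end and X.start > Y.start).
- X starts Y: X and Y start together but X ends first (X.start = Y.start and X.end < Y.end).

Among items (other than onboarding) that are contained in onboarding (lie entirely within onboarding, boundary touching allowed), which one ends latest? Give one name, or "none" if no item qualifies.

triage

Target onboarding = [14:30, 20:20].
backup [15:55, 22:55] → overlapped-by → excluded.
deploy [09:30, 15:10] → overlaps → excluded.
design_review [08:55, 09:40] → before → excluded.
ingest [08:25, 15:10] → overlaps → excluded.
load_test [12:55, 15:10] → overlaps → excluded.
lunch [15:55, 18:25] → during → candidate.
planning [21:40, 22:25] → after → excluded.
rehearsal [14:10, 18:20] → overlaps → excluded.
reindex [10:30, 16:40] → overlaps → excluded.
snapshot [11:20, 15:10] → overlaps → excluded.
triage [17:50, 18:55] → during → candidate.
Among candidates, latest end is 18:55 → triage.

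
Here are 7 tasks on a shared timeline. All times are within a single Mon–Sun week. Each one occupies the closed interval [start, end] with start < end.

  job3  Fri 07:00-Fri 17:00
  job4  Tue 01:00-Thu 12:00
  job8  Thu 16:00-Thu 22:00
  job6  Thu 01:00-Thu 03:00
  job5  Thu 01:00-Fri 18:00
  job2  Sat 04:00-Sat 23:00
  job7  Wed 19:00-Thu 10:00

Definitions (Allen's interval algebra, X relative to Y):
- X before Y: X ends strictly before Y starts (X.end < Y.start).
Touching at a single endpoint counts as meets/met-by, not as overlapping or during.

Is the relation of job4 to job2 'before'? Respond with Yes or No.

Yes

job4 = [Tue 01:00, Thu 12:00], job2 = [Sat 04:00, Sat 23:00].
Actual relation of job4 to job2: before.
Asked whether 'before' holds → Yes.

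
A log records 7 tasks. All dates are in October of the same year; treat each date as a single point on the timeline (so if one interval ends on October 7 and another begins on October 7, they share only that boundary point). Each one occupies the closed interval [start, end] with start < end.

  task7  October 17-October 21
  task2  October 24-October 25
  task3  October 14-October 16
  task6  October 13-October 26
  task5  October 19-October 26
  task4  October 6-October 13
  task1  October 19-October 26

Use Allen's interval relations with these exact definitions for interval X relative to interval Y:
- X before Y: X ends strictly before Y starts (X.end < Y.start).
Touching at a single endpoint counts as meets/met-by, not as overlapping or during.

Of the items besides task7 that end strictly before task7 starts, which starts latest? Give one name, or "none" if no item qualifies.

Target task7 = [October 17, October 21].
task1 [October 19, October 26] → overlapped-by → excluded.
task2 [October 24, October 25] → after → excluded.
task3 [October 14, October 16] → before → candidate.
task4 [October 6, October 13] → before → candidate.
task5 [October 19, October 26] → overlapped-by → excluded.
task6 [October 13, October 26] → contains → excluded.
Among candidates, latest start is October 14 → task3.

task3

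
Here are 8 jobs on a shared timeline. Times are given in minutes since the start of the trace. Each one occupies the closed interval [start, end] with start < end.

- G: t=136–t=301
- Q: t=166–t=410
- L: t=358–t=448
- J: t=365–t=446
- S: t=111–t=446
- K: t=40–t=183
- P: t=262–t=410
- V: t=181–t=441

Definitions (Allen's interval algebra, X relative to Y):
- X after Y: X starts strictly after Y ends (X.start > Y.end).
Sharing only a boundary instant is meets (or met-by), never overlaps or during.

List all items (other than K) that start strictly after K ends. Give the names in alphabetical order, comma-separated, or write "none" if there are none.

J, L, P

Target K = [t=40, t=183].
G [t=136, t=301] → overlapped-by → no.
J [t=365, t=446] → after → yes.
L [t=358, t=448] → after → yes.
P [t=262, t=410] → after → yes.
Q [t=166, t=410] → overlapped-by → no.
S [t=111, t=446] → overlapped-by → no.
V [t=181, t=441] → overlapped-by → no.
Result: J, L, P.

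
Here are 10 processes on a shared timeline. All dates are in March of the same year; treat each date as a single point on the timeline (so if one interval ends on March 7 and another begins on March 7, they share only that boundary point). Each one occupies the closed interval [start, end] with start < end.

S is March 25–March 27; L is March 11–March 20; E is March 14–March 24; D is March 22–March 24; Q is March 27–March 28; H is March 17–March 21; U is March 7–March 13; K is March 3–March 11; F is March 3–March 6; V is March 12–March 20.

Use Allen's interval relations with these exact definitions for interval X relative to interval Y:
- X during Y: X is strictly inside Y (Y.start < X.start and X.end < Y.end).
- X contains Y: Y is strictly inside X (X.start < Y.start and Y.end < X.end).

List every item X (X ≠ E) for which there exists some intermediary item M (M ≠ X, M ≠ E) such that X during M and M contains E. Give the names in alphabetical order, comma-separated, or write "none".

none

Target E = [March 14, March 24].
Intermediaries M with M contains E: none.
Union: none.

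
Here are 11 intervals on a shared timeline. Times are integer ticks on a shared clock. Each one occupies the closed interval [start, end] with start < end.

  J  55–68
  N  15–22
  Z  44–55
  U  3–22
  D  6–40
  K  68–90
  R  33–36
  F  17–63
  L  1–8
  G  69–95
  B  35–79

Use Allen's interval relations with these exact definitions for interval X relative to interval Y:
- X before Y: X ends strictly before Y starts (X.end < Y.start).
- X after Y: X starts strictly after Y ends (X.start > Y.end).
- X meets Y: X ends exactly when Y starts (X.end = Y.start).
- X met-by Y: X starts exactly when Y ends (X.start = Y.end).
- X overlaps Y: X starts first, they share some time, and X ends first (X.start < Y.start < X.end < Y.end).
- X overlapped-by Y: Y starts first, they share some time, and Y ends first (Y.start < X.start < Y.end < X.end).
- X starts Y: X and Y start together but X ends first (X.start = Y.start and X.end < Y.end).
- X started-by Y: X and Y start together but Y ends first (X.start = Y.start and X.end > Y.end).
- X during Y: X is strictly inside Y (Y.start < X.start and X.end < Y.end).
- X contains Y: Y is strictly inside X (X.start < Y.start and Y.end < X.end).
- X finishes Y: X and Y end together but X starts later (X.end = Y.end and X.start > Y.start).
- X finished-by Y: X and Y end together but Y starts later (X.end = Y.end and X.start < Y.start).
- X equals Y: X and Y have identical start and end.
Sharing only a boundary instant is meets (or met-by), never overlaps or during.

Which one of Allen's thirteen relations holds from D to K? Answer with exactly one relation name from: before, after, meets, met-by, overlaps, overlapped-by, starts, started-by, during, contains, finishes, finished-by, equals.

D = [6, 40]; K = [68, 90].
Compare endpoints: D.start < K.start, D.start < K.end, D.end < K.start, D.end < K.end.
That pattern is 'before'.

before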